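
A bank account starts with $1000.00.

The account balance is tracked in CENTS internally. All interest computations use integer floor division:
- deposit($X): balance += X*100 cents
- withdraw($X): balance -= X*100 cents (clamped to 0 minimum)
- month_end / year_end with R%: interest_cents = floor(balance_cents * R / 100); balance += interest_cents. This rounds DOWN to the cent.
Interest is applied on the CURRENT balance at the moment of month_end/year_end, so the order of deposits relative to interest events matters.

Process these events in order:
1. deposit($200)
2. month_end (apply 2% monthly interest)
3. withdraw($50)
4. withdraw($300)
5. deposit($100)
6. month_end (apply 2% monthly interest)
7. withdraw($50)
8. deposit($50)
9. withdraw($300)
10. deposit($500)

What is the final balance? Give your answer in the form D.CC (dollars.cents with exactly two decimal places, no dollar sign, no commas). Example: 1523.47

Answer: 1193.48

Derivation:
After 1 (deposit($200)): balance=$1200.00 total_interest=$0.00
After 2 (month_end (apply 2% monthly interest)): balance=$1224.00 total_interest=$24.00
After 3 (withdraw($50)): balance=$1174.00 total_interest=$24.00
After 4 (withdraw($300)): balance=$874.00 total_interest=$24.00
After 5 (deposit($100)): balance=$974.00 total_interest=$24.00
After 6 (month_end (apply 2% monthly interest)): balance=$993.48 total_interest=$43.48
After 7 (withdraw($50)): balance=$943.48 total_interest=$43.48
After 8 (deposit($50)): balance=$993.48 total_interest=$43.48
After 9 (withdraw($300)): balance=$693.48 total_interest=$43.48
After 10 (deposit($500)): balance=$1193.48 total_interest=$43.48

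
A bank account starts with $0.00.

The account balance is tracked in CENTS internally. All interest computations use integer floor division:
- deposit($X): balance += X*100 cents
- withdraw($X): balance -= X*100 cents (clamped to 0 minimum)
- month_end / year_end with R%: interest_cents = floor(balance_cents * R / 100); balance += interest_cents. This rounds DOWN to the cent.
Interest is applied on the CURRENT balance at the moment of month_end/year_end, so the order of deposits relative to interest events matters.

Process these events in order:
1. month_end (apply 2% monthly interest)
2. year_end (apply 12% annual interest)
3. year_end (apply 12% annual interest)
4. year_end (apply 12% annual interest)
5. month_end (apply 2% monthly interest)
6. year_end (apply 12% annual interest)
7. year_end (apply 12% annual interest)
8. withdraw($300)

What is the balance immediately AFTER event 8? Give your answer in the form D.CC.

After 1 (month_end (apply 2% monthly interest)): balance=$0.00 total_interest=$0.00
After 2 (year_end (apply 12% annual interest)): balance=$0.00 total_interest=$0.00
After 3 (year_end (apply 12% annual interest)): balance=$0.00 total_interest=$0.00
After 4 (year_end (apply 12% annual interest)): balance=$0.00 total_interest=$0.00
After 5 (month_end (apply 2% monthly interest)): balance=$0.00 total_interest=$0.00
After 6 (year_end (apply 12% annual interest)): balance=$0.00 total_interest=$0.00
After 7 (year_end (apply 12% annual interest)): balance=$0.00 total_interest=$0.00
After 8 (withdraw($300)): balance=$0.00 total_interest=$0.00

Answer: 0.00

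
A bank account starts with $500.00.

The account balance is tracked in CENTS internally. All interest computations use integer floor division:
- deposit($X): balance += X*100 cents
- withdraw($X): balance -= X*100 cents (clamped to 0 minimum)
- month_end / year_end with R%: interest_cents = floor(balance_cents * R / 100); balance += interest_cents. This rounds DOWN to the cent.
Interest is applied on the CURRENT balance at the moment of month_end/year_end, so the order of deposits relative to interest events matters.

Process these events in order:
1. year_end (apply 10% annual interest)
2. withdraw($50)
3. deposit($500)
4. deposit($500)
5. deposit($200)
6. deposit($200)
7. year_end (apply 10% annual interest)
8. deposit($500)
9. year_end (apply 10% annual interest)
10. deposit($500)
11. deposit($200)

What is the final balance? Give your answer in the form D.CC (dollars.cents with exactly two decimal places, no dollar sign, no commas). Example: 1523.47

After 1 (year_end (apply 10% annual interest)): balance=$550.00 total_interest=$50.00
After 2 (withdraw($50)): balance=$500.00 total_interest=$50.00
After 3 (deposit($500)): balance=$1000.00 total_interest=$50.00
After 4 (deposit($500)): balance=$1500.00 total_interest=$50.00
After 5 (deposit($200)): balance=$1700.00 total_interest=$50.00
After 6 (deposit($200)): balance=$1900.00 total_interest=$50.00
After 7 (year_end (apply 10% annual interest)): balance=$2090.00 total_interest=$240.00
After 8 (deposit($500)): balance=$2590.00 total_interest=$240.00
After 9 (year_end (apply 10% annual interest)): balance=$2849.00 total_interest=$499.00
After 10 (deposit($500)): balance=$3349.00 total_interest=$499.00
After 11 (deposit($200)): balance=$3549.00 total_interest=$499.00

Answer: 3549.00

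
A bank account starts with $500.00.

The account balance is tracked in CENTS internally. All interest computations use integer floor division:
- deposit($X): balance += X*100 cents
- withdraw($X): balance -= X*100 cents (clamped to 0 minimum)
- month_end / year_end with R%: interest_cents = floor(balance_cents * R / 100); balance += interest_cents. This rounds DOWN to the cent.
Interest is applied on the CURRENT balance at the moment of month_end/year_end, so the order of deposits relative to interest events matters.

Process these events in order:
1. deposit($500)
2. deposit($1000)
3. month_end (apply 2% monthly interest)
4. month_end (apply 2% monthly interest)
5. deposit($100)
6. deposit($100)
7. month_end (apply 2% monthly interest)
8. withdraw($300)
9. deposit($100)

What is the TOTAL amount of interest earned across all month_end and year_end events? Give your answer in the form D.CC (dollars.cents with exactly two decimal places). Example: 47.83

Answer: 126.41

Derivation:
After 1 (deposit($500)): balance=$1000.00 total_interest=$0.00
After 2 (deposit($1000)): balance=$2000.00 total_interest=$0.00
After 3 (month_end (apply 2% monthly interest)): balance=$2040.00 total_interest=$40.00
After 4 (month_end (apply 2% monthly interest)): balance=$2080.80 total_interest=$80.80
After 5 (deposit($100)): balance=$2180.80 total_interest=$80.80
After 6 (deposit($100)): balance=$2280.80 total_interest=$80.80
After 7 (month_end (apply 2% monthly interest)): balance=$2326.41 total_interest=$126.41
After 8 (withdraw($300)): balance=$2026.41 total_interest=$126.41
After 9 (deposit($100)): balance=$2126.41 total_interest=$126.41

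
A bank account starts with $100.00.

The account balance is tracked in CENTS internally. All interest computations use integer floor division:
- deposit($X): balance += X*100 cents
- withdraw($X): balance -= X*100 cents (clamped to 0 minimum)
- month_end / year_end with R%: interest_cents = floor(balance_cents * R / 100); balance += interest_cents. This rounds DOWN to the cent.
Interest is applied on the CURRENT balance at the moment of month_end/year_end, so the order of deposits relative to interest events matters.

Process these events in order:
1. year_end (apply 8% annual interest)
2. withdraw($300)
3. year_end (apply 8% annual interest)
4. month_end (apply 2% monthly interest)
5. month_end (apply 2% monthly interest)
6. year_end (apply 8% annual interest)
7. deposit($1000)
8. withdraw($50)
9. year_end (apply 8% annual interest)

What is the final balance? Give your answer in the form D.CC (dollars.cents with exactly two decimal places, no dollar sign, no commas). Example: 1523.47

After 1 (year_end (apply 8% annual interest)): balance=$108.00 total_interest=$8.00
After 2 (withdraw($300)): balance=$0.00 total_interest=$8.00
After 3 (year_end (apply 8% annual interest)): balance=$0.00 total_interest=$8.00
After 4 (month_end (apply 2% monthly interest)): balance=$0.00 total_interest=$8.00
After 5 (month_end (apply 2% monthly interest)): balance=$0.00 total_interest=$8.00
After 6 (year_end (apply 8% annual interest)): balance=$0.00 total_interest=$8.00
After 7 (deposit($1000)): balance=$1000.00 total_interest=$8.00
After 8 (withdraw($50)): balance=$950.00 total_interest=$8.00
After 9 (year_end (apply 8% annual interest)): balance=$1026.00 total_interest=$84.00

Answer: 1026.00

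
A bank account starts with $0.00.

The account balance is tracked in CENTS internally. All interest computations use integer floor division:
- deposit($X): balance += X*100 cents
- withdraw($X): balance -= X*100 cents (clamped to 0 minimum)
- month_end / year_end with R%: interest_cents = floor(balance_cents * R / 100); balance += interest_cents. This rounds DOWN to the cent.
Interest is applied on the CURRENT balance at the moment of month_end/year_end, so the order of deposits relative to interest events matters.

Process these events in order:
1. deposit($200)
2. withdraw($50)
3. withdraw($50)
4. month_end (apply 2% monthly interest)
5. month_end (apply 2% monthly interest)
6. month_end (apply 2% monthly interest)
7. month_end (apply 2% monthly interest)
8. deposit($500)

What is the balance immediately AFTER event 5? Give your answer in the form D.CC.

Answer: 104.04

Derivation:
After 1 (deposit($200)): balance=$200.00 total_interest=$0.00
After 2 (withdraw($50)): balance=$150.00 total_interest=$0.00
After 3 (withdraw($50)): balance=$100.00 total_interest=$0.00
After 4 (month_end (apply 2% monthly interest)): balance=$102.00 total_interest=$2.00
After 5 (month_end (apply 2% monthly interest)): balance=$104.04 total_interest=$4.04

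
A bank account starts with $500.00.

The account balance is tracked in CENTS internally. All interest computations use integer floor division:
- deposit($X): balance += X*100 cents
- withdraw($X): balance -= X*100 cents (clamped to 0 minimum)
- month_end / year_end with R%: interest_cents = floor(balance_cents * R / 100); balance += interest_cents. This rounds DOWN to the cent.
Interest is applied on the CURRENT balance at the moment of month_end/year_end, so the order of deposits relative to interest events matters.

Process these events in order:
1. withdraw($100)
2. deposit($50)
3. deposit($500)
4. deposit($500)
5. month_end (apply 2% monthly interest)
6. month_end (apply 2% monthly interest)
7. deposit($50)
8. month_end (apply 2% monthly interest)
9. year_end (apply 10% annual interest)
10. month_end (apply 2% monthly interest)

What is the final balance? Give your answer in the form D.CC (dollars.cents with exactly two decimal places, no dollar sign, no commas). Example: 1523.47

After 1 (withdraw($100)): balance=$400.00 total_interest=$0.00
After 2 (deposit($50)): balance=$450.00 total_interest=$0.00
After 3 (deposit($500)): balance=$950.00 total_interest=$0.00
After 4 (deposit($500)): balance=$1450.00 total_interest=$0.00
After 5 (month_end (apply 2% monthly interest)): balance=$1479.00 total_interest=$29.00
After 6 (month_end (apply 2% monthly interest)): balance=$1508.58 total_interest=$58.58
After 7 (deposit($50)): balance=$1558.58 total_interest=$58.58
After 8 (month_end (apply 2% monthly interest)): balance=$1589.75 total_interest=$89.75
After 9 (year_end (apply 10% annual interest)): balance=$1748.72 total_interest=$248.72
After 10 (month_end (apply 2% monthly interest)): balance=$1783.69 total_interest=$283.69

Answer: 1783.69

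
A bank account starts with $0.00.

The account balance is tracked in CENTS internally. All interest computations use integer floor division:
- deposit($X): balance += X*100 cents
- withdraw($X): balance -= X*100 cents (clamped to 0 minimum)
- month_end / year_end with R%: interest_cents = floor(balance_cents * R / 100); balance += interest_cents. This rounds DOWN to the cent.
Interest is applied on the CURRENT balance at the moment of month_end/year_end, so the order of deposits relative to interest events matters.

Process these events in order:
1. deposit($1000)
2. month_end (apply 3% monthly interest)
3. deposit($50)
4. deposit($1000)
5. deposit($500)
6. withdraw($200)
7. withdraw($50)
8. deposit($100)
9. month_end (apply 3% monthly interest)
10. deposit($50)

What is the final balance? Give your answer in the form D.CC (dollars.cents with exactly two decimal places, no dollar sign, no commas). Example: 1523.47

Answer: 2552.90

Derivation:
After 1 (deposit($1000)): balance=$1000.00 total_interest=$0.00
After 2 (month_end (apply 3% monthly interest)): balance=$1030.00 total_interest=$30.00
After 3 (deposit($50)): balance=$1080.00 total_interest=$30.00
After 4 (deposit($1000)): balance=$2080.00 total_interest=$30.00
After 5 (deposit($500)): balance=$2580.00 total_interest=$30.00
After 6 (withdraw($200)): balance=$2380.00 total_interest=$30.00
After 7 (withdraw($50)): balance=$2330.00 total_interest=$30.00
After 8 (deposit($100)): balance=$2430.00 total_interest=$30.00
After 9 (month_end (apply 3% monthly interest)): balance=$2502.90 total_interest=$102.90
After 10 (deposit($50)): balance=$2552.90 total_interest=$102.90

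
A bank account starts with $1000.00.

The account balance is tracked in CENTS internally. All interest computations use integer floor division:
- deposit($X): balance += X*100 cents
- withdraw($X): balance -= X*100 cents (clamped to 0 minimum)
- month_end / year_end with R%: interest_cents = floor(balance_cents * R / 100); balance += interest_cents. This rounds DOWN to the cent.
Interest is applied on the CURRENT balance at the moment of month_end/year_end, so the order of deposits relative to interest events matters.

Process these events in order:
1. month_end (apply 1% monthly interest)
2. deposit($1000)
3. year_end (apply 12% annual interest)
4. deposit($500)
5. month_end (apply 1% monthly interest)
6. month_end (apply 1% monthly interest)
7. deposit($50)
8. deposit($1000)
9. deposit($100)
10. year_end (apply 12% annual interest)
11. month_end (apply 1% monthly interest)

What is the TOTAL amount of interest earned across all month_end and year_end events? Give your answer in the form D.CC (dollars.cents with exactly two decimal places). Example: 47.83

Answer: 825.57

Derivation:
After 1 (month_end (apply 1% monthly interest)): balance=$1010.00 total_interest=$10.00
After 2 (deposit($1000)): balance=$2010.00 total_interest=$10.00
After 3 (year_end (apply 12% annual interest)): balance=$2251.20 total_interest=$251.20
After 4 (deposit($500)): balance=$2751.20 total_interest=$251.20
After 5 (month_end (apply 1% monthly interest)): balance=$2778.71 total_interest=$278.71
After 6 (month_end (apply 1% monthly interest)): balance=$2806.49 total_interest=$306.49
After 7 (deposit($50)): balance=$2856.49 total_interest=$306.49
After 8 (deposit($1000)): balance=$3856.49 total_interest=$306.49
After 9 (deposit($100)): balance=$3956.49 total_interest=$306.49
After 10 (year_end (apply 12% annual interest)): balance=$4431.26 total_interest=$781.26
After 11 (month_end (apply 1% monthly interest)): balance=$4475.57 total_interest=$825.57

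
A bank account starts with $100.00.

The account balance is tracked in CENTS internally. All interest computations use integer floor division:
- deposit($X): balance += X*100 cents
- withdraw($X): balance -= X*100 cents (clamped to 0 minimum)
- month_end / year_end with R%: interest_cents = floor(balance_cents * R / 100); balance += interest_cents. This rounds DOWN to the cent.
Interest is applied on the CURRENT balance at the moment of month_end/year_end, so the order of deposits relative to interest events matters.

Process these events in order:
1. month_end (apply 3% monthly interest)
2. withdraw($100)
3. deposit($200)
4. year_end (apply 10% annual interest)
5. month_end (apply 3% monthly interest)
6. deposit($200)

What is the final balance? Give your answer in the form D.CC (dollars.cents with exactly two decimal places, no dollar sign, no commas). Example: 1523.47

After 1 (month_end (apply 3% monthly interest)): balance=$103.00 total_interest=$3.00
After 2 (withdraw($100)): balance=$3.00 total_interest=$3.00
After 3 (deposit($200)): balance=$203.00 total_interest=$3.00
After 4 (year_end (apply 10% annual interest)): balance=$223.30 total_interest=$23.30
After 5 (month_end (apply 3% monthly interest)): balance=$229.99 total_interest=$29.99
After 6 (deposit($200)): balance=$429.99 total_interest=$29.99

Answer: 429.99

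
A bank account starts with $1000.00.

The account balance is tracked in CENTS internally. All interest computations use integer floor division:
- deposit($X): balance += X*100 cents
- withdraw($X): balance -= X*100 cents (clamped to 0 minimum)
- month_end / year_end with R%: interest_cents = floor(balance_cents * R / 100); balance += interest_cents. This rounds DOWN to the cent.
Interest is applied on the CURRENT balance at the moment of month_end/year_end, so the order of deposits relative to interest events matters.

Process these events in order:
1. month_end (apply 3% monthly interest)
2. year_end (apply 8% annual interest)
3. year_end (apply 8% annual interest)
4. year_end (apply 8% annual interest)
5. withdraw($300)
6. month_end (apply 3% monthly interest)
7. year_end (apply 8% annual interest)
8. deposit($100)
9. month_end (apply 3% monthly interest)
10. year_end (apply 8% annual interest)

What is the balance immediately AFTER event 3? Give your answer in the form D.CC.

Answer: 1201.39

Derivation:
After 1 (month_end (apply 3% monthly interest)): balance=$1030.00 total_interest=$30.00
After 2 (year_end (apply 8% annual interest)): balance=$1112.40 total_interest=$112.40
After 3 (year_end (apply 8% annual interest)): balance=$1201.39 total_interest=$201.39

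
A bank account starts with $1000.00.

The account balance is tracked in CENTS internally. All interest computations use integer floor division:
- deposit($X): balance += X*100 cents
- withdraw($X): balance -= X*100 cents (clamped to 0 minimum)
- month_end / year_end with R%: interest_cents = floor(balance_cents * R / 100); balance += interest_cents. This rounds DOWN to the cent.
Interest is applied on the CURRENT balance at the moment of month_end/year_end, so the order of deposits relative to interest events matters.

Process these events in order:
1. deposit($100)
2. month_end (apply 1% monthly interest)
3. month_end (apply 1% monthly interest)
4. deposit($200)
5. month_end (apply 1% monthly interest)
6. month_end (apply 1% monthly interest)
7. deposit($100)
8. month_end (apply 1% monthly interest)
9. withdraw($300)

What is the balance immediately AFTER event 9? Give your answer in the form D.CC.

Answer: 1163.16

Derivation:
After 1 (deposit($100)): balance=$1100.00 total_interest=$0.00
After 2 (month_end (apply 1% monthly interest)): balance=$1111.00 total_interest=$11.00
After 3 (month_end (apply 1% monthly interest)): balance=$1122.11 total_interest=$22.11
After 4 (deposit($200)): balance=$1322.11 total_interest=$22.11
After 5 (month_end (apply 1% monthly interest)): balance=$1335.33 total_interest=$35.33
After 6 (month_end (apply 1% monthly interest)): balance=$1348.68 total_interest=$48.68
After 7 (deposit($100)): balance=$1448.68 total_interest=$48.68
After 8 (month_end (apply 1% monthly interest)): balance=$1463.16 total_interest=$63.16
After 9 (withdraw($300)): balance=$1163.16 total_interest=$63.16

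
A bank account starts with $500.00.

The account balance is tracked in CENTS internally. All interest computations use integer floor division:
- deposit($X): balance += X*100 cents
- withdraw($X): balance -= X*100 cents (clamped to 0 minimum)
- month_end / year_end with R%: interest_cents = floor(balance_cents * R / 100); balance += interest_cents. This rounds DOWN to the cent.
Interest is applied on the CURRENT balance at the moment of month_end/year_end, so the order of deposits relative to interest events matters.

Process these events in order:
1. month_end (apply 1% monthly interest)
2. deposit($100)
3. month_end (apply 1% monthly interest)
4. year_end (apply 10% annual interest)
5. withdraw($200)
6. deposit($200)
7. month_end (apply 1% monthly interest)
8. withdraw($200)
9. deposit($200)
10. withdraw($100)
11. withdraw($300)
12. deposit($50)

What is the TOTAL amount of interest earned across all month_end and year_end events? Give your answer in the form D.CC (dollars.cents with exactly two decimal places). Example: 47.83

After 1 (month_end (apply 1% monthly interest)): balance=$505.00 total_interest=$5.00
After 2 (deposit($100)): balance=$605.00 total_interest=$5.00
After 3 (month_end (apply 1% monthly interest)): balance=$611.05 total_interest=$11.05
After 4 (year_end (apply 10% annual interest)): balance=$672.15 total_interest=$72.15
After 5 (withdraw($200)): balance=$472.15 total_interest=$72.15
After 6 (deposit($200)): balance=$672.15 total_interest=$72.15
After 7 (month_end (apply 1% monthly interest)): balance=$678.87 total_interest=$78.87
After 8 (withdraw($200)): balance=$478.87 total_interest=$78.87
After 9 (deposit($200)): balance=$678.87 total_interest=$78.87
After 10 (withdraw($100)): balance=$578.87 total_interest=$78.87
After 11 (withdraw($300)): balance=$278.87 total_interest=$78.87
After 12 (deposit($50)): balance=$328.87 total_interest=$78.87

Answer: 78.87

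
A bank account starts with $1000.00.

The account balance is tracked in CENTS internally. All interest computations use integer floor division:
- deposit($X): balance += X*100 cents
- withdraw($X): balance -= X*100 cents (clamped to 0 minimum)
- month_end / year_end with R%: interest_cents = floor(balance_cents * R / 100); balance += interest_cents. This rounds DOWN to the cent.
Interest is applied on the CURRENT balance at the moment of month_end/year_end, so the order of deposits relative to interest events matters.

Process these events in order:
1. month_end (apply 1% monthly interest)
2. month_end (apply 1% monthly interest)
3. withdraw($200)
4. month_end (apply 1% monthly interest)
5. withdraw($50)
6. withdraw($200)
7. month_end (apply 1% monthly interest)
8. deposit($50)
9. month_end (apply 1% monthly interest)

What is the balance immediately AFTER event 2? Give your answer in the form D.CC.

After 1 (month_end (apply 1% monthly interest)): balance=$1010.00 total_interest=$10.00
After 2 (month_end (apply 1% monthly interest)): balance=$1020.10 total_interest=$20.10

Answer: 1020.10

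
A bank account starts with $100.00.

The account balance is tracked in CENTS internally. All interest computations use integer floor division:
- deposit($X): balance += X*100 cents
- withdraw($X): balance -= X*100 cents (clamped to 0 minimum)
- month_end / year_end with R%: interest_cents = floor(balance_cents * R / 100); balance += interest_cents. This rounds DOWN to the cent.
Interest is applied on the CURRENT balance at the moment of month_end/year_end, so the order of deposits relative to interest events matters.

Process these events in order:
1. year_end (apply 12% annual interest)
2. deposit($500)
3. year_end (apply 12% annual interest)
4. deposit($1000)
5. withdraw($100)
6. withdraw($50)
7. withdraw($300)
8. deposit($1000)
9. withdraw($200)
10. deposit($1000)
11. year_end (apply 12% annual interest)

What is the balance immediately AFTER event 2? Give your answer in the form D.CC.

Answer: 612.00

Derivation:
After 1 (year_end (apply 12% annual interest)): balance=$112.00 total_interest=$12.00
After 2 (deposit($500)): balance=$612.00 total_interest=$12.00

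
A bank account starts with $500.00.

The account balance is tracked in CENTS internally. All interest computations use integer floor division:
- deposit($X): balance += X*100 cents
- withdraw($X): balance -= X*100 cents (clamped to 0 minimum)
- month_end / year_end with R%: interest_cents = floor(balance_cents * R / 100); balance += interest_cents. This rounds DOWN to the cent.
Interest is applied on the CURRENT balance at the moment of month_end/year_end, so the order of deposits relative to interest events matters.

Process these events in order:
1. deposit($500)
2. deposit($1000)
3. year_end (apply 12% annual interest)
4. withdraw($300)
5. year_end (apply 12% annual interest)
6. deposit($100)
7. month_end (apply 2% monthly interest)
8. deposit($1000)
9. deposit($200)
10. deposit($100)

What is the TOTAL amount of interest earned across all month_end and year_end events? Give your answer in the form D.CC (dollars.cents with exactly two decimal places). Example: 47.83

After 1 (deposit($500)): balance=$1000.00 total_interest=$0.00
After 2 (deposit($1000)): balance=$2000.00 total_interest=$0.00
After 3 (year_end (apply 12% annual interest)): balance=$2240.00 total_interest=$240.00
After 4 (withdraw($300)): balance=$1940.00 total_interest=$240.00
After 5 (year_end (apply 12% annual interest)): balance=$2172.80 total_interest=$472.80
After 6 (deposit($100)): balance=$2272.80 total_interest=$472.80
After 7 (month_end (apply 2% monthly interest)): balance=$2318.25 total_interest=$518.25
After 8 (deposit($1000)): balance=$3318.25 total_interest=$518.25
After 9 (deposit($200)): balance=$3518.25 total_interest=$518.25
After 10 (deposit($100)): balance=$3618.25 total_interest=$518.25

Answer: 518.25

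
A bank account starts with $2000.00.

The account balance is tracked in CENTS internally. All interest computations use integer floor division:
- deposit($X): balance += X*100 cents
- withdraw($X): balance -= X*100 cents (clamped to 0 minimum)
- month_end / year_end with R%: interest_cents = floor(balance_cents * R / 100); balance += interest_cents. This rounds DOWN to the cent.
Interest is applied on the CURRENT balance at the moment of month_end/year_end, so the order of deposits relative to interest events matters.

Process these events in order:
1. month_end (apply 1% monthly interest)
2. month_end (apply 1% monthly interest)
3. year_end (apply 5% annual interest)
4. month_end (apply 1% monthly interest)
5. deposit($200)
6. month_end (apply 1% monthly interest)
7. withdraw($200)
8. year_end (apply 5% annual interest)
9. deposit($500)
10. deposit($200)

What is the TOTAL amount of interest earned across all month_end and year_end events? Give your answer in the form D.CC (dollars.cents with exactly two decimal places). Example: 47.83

After 1 (month_end (apply 1% monthly interest)): balance=$2020.00 total_interest=$20.00
After 2 (month_end (apply 1% monthly interest)): balance=$2040.20 total_interest=$40.20
After 3 (year_end (apply 5% annual interest)): balance=$2142.21 total_interest=$142.21
After 4 (month_end (apply 1% monthly interest)): balance=$2163.63 total_interest=$163.63
After 5 (deposit($200)): balance=$2363.63 total_interest=$163.63
After 6 (month_end (apply 1% monthly interest)): balance=$2387.26 total_interest=$187.26
After 7 (withdraw($200)): balance=$2187.26 total_interest=$187.26
After 8 (year_end (apply 5% annual interest)): balance=$2296.62 total_interest=$296.62
After 9 (deposit($500)): balance=$2796.62 total_interest=$296.62
After 10 (deposit($200)): balance=$2996.62 total_interest=$296.62

Answer: 296.62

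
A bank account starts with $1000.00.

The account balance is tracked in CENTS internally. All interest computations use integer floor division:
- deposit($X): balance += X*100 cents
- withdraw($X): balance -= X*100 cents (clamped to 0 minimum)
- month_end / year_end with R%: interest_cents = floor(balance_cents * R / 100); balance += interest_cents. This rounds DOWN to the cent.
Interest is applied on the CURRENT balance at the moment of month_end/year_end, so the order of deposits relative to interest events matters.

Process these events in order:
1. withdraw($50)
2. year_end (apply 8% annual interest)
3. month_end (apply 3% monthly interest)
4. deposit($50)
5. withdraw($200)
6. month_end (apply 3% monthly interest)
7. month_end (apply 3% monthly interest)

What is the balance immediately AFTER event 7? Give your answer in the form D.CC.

After 1 (withdraw($50)): balance=$950.00 total_interest=$0.00
After 2 (year_end (apply 8% annual interest)): balance=$1026.00 total_interest=$76.00
After 3 (month_end (apply 3% monthly interest)): balance=$1056.78 total_interest=$106.78
After 4 (deposit($50)): balance=$1106.78 total_interest=$106.78
After 5 (withdraw($200)): balance=$906.78 total_interest=$106.78
After 6 (month_end (apply 3% monthly interest)): balance=$933.98 total_interest=$133.98
After 7 (month_end (apply 3% monthly interest)): balance=$961.99 total_interest=$161.99

Answer: 961.99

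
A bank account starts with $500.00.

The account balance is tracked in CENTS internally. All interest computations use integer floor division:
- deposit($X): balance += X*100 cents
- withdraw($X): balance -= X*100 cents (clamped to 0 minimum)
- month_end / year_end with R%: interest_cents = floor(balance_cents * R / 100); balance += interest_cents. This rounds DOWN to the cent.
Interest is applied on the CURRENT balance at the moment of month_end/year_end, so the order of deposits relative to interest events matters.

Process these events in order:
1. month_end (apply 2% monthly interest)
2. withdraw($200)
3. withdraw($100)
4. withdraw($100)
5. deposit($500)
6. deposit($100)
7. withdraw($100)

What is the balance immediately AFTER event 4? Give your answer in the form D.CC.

After 1 (month_end (apply 2% monthly interest)): balance=$510.00 total_interest=$10.00
After 2 (withdraw($200)): balance=$310.00 total_interest=$10.00
After 3 (withdraw($100)): balance=$210.00 total_interest=$10.00
After 4 (withdraw($100)): balance=$110.00 total_interest=$10.00

Answer: 110.00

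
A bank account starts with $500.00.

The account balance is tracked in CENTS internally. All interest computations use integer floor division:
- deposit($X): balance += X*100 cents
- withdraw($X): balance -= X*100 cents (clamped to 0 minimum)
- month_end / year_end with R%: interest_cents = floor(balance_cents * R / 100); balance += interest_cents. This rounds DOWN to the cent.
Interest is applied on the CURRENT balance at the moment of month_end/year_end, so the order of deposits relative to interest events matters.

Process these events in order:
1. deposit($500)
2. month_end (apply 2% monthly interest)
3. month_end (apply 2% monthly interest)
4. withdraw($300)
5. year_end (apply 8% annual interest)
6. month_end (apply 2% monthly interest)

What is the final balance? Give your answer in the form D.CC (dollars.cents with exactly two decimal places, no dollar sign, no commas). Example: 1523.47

Answer: 815.62

Derivation:
After 1 (deposit($500)): balance=$1000.00 total_interest=$0.00
After 2 (month_end (apply 2% monthly interest)): balance=$1020.00 total_interest=$20.00
After 3 (month_end (apply 2% monthly interest)): balance=$1040.40 total_interest=$40.40
After 4 (withdraw($300)): balance=$740.40 total_interest=$40.40
After 5 (year_end (apply 8% annual interest)): balance=$799.63 total_interest=$99.63
After 6 (month_end (apply 2% monthly interest)): balance=$815.62 total_interest=$115.62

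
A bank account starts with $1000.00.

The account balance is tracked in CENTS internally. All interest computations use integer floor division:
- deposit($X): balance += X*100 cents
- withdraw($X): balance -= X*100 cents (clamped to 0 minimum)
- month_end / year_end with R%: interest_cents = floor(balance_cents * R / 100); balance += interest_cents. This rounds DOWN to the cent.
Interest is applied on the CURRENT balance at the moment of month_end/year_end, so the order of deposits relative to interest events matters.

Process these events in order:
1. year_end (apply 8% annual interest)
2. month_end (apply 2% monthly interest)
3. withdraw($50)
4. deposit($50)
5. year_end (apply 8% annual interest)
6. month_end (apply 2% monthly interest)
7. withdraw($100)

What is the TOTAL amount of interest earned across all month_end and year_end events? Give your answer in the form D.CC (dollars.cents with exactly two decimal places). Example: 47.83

Answer: 213.51

Derivation:
After 1 (year_end (apply 8% annual interest)): balance=$1080.00 total_interest=$80.00
After 2 (month_end (apply 2% monthly interest)): balance=$1101.60 total_interest=$101.60
After 3 (withdraw($50)): balance=$1051.60 total_interest=$101.60
After 4 (deposit($50)): balance=$1101.60 total_interest=$101.60
After 5 (year_end (apply 8% annual interest)): balance=$1189.72 total_interest=$189.72
After 6 (month_end (apply 2% monthly interest)): balance=$1213.51 total_interest=$213.51
After 7 (withdraw($100)): balance=$1113.51 total_interest=$213.51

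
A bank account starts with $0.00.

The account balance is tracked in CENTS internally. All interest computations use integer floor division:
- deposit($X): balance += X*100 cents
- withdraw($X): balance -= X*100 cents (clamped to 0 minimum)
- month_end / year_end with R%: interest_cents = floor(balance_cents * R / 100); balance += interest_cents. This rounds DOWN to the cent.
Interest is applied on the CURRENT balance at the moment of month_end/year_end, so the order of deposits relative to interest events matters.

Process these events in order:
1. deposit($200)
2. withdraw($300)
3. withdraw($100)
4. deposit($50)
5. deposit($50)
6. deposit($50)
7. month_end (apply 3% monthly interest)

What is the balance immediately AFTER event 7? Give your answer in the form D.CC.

After 1 (deposit($200)): balance=$200.00 total_interest=$0.00
After 2 (withdraw($300)): balance=$0.00 total_interest=$0.00
After 3 (withdraw($100)): balance=$0.00 total_interest=$0.00
After 4 (deposit($50)): balance=$50.00 total_interest=$0.00
After 5 (deposit($50)): balance=$100.00 total_interest=$0.00
After 6 (deposit($50)): balance=$150.00 total_interest=$0.00
After 7 (month_end (apply 3% monthly interest)): balance=$154.50 total_interest=$4.50

Answer: 154.50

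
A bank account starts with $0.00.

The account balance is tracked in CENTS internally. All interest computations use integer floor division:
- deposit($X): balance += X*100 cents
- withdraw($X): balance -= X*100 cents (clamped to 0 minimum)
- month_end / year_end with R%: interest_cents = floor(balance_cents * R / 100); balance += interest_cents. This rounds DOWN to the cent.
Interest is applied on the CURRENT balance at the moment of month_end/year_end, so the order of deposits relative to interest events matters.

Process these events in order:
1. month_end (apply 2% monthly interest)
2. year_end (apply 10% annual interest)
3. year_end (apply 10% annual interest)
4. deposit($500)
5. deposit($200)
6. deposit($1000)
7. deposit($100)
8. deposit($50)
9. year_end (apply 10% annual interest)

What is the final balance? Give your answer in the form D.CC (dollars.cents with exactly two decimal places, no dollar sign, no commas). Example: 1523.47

After 1 (month_end (apply 2% monthly interest)): balance=$0.00 total_interest=$0.00
After 2 (year_end (apply 10% annual interest)): balance=$0.00 total_interest=$0.00
After 3 (year_end (apply 10% annual interest)): balance=$0.00 total_interest=$0.00
After 4 (deposit($500)): balance=$500.00 total_interest=$0.00
After 5 (deposit($200)): balance=$700.00 total_interest=$0.00
After 6 (deposit($1000)): balance=$1700.00 total_interest=$0.00
After 7 (deposit($100)): balance=$1800.00 total_interest=$0.00
After 8 (deposit($50)): balance=$1850.00 total_interest=$0.00
After 9 (year_end (apply 10% annual interest)): balance=$2035.00 total_interest=$185.00

Answer: 2035.00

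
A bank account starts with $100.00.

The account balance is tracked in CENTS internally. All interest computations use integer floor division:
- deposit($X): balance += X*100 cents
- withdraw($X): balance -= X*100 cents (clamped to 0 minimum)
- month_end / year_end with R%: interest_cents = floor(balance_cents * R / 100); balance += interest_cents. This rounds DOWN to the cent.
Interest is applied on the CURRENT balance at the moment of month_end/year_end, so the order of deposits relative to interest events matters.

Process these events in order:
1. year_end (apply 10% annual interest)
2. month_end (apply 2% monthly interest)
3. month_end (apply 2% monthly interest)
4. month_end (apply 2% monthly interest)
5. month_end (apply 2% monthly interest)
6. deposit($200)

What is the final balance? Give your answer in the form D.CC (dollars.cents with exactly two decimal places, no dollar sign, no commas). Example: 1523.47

After 1 (year_end (apply 10% annual interest)): balance=$110.00 total_interest=$10.00
After 2 (month_end (apply 2% monthly interest)): balance=$112.20 total_interest=$12.20
After 3 (month_end (apply 2% monthly interest)): balance=$114.44 total_interest=$14.44
After 4 (month_end (apply 2% monthly interest)): balance=$116.72 total_interest=$16.72
After 5 (month_end (apply 2% monthly interest)): balance=$119.05 total_interest=$19.05
After 6 (deposit($200)): balance=$319.05 total_interest=$19.05

Answer: 319.05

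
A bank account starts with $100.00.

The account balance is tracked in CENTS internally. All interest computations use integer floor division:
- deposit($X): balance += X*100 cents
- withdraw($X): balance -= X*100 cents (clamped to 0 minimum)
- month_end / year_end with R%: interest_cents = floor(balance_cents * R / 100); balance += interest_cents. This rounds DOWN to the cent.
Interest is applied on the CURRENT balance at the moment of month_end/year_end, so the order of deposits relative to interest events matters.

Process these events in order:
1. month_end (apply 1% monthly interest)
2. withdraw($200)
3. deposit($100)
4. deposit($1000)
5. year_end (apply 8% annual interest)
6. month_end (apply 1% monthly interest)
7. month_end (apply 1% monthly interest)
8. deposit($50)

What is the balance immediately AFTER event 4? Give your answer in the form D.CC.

Answer: 1100.00

Derivation:
After 1 (month_end (apply 1% monthly interest)): balance=$101.00 total_interest=$1.00
After 2 (withdraw($200)): balance=$0.00 total_interest=$1.00
After 3 (deposit($100)): balance=$100.00 total_interest=$1.00
After 4 (deposit($1000)): balance=$1100.00 total_interest=$1.00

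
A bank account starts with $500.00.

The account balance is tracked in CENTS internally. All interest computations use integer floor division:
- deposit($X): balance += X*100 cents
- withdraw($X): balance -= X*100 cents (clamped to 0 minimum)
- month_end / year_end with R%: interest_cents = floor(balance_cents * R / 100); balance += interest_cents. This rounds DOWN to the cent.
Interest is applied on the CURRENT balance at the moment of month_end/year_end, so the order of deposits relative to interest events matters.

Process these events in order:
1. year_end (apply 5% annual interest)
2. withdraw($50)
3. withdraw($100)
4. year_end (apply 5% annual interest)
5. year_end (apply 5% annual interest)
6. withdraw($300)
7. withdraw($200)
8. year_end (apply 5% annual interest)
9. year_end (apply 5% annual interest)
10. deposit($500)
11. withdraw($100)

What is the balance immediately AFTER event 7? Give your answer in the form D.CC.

Answer: 0.00

Derivation:
After 1 (year_end (apply 5% annual interest)): balance=$525.00 total_interest=$25.00
After 2 (withdraw($50)): balance=$475.00 total_interest=$25.00
After 3 (withdraw($100)): balance=$375.00 total_interest=$25.00
After 4 (year_end (apply 5% annual interest)): balance=$393.75 total_interest=$43.75
After 5 (year_end (apply 5% annual interest)): balance=$413.43 total_interest=$63.43
After 6 (withdraw($300)): balance=$113.43 total_interest=$63.43
After 7 (withdraw($200)): balance=$0.00 total_interest=$63.43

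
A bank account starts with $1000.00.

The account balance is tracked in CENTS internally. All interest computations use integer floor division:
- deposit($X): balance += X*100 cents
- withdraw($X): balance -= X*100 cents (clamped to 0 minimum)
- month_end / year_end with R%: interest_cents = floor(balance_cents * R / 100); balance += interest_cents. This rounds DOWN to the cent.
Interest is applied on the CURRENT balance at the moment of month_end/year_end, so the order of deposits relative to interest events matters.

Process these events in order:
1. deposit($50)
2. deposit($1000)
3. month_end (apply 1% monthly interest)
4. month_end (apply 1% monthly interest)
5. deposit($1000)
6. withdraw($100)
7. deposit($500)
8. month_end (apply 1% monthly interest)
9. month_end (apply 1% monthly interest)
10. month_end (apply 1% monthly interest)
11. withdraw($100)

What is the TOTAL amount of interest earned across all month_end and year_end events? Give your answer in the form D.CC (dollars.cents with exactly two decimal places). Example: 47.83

After 1 (deposit($50)): balance=$1050.00 total_interest=$0.00
After 2 (deposit($1000)): balance=$2050.00 total_interest=$0.00
After 3 (month_end (apply 1% monthly interest)): balance=$2070.50 total_interest=$20.50
After 4 (month_end (apply 1% monthly interest)): balance=$2091.20 total_interest=$41.20
After 5 (deposit($1000)): balance=$3091.20 total_interest=$41.20
After 6 (withdraw($100)): balance=$2991.20 total_interest=$41.20
After 7 (deposit($500)): balance=$3491.20 total_interest=$41.20
After 8 (month_end (apply 1% monthly interest)): balance=$3526.11 total_interest=$76.11
After 9 (month_end (apply 1% monthly interest)): balance=$3561.37 total_interest=$111.37
After 10 (month_end (apply 1% monthly interest)): balance=$3596.98 total_interest=$146.98
After 11 (withdraw($100)): balance=$3496.98 total_interest=$146.98

Answer: 146.98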